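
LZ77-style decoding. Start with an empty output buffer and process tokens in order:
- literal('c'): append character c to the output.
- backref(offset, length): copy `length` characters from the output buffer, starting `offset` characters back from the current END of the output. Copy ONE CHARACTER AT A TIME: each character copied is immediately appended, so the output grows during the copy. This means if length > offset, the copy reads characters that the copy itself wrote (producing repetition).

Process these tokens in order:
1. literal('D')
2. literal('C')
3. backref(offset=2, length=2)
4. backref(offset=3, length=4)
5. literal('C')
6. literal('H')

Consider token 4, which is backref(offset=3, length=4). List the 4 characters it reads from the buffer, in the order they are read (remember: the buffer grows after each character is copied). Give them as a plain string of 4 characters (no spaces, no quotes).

Answer: CDCC

Derivation:
Token 1: literal('D'). Output: "D"
Token 2: literal('C'). Output: "DC"
Token 3: backref(off=2, len=2). Copied 'DC' from pos 0. Output: "DCDC"
Token 4: backref(off=3, len=4). Buffer before: "DCDC" (len 4)
  byte 1: read out[1]='C', append. Buffer now: "DCDCC"
  byte 2: read out[2]='D', append. Buffer now: "DCDCCD"
  byte 3: read out[3]='C', append. Buffer now: "DCDCCDC"
  byte 4: read out[4]='C', append. Buffer now: "DCDCCDCC"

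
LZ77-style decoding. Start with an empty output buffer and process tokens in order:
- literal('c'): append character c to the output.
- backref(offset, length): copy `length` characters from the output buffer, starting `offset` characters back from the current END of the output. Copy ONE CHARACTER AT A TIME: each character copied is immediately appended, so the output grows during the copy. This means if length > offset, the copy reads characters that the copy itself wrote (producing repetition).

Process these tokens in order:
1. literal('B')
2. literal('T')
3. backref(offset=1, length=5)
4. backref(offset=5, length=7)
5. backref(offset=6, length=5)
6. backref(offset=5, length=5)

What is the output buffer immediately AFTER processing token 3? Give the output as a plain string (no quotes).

Token 1: literal('B'). Output: "B"
Token 2: literal('T'). Output: "BT"
Token 3: backref(off=1, len=5) (overlapping!). Copied 'TTTTT' from pos 1. Output: "BTTTTTT"

Answer: BTTTTTT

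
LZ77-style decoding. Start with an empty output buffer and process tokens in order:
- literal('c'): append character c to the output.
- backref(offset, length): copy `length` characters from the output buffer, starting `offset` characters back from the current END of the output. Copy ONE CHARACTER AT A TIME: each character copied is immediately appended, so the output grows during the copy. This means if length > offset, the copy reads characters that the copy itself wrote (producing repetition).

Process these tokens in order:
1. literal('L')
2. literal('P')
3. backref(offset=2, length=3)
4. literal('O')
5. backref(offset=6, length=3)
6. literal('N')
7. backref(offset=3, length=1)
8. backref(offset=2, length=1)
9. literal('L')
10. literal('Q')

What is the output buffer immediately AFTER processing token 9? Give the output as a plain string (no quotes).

Token 1: literal('L'). Output: "L"
Token 2: literal('P'). Output: "LP"
Token 3: backref(off=2, len=3) (overlapping!). Copied 'LPL' from pos 0. Output: "LPLPL"
Token 4: literal('O'). Output: "LPLPLO"
Token 5: backref(off=6, len=3). Copied 'LPL' from pos 0. Output: "LPLPLOLPL"
Token 6: literal('N'). Output: "LPLPLOLPLN"
Token 7: backref(off=3, len=1). Copied 'P' from pos 7. Output: "LPLPLOLPLNP"
Token 8: backref(off=2, len=1). Copied 'N' from pos 9. Output: "LPLPLOLPLNPN"
Token 9: literal('L'). Output: "LPLPLOLPLNPNL"

Answer: LPLPLOLPLNPNL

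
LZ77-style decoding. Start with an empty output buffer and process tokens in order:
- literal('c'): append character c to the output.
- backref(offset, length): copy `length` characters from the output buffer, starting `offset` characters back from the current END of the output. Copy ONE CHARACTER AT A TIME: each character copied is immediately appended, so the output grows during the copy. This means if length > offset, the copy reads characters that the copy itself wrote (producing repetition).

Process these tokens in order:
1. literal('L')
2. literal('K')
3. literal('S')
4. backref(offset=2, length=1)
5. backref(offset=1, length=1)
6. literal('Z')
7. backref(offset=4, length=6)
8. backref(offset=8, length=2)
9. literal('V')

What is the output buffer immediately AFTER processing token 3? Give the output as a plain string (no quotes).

Token 1: literal('L'). Output: "L"
Token 2: literal('K'). Output: "LK"
Token 3: literal('S'). Output: "LKS"

Answer: LKS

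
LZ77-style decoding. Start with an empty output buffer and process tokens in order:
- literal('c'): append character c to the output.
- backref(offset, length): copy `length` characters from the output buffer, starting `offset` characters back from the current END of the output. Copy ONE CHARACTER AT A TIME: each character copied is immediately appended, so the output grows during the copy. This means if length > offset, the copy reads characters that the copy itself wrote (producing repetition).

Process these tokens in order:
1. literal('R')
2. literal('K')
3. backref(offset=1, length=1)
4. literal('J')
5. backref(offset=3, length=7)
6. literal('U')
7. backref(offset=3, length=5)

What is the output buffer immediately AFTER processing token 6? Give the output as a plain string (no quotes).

Token 1: literal('R'). Output: "R"
Token 2: literal('K'). Output: "RK"
Token 3: backref(off=1, len=1). Copied 'K' from pos 1. Output: "RKK"
Token 4: literal('J'). Output: "RKKJ"
Token 5: backref(off=3, len=7) (overlapping!). Copied 'KKJKKJK' from pos 1. Output: "RKKJKKJKKJK"
Token 6: literal('U'). Output: "RKKJKKJKKJKU"

Answer: RKKJKKJKKJKU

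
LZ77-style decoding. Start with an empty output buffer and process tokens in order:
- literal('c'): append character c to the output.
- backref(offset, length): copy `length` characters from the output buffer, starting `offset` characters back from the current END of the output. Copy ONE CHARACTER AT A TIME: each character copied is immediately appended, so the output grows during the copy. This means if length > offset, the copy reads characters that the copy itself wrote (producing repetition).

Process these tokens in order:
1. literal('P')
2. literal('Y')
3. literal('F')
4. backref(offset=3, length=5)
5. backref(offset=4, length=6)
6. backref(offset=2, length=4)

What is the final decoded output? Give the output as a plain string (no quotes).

Answer: PYFPYFPYYFPYYFYFYF

Derivation:
Token 1: literal('P'). Output: "P"
Token 2: literal('Y'). Output: "PY"
Token 3: literal('F'). Output: "PYF"
Token 4: backref(off=3, len=5) (overlapping!). Copied 'PYFPY' from pos 0. Output: "PYFPYFPY"
Token 5: backref(off=4, len=6) (overlapping!). Copied 'YFPYYF' from pos 4. Output: "PYFPYFPYYFPYYF"
Token 6: backref(off=2, len=4) (overlapping!). Copied 'YFYF' from pos 12. Output: "PYFPYFPYYFPYYFYFYF"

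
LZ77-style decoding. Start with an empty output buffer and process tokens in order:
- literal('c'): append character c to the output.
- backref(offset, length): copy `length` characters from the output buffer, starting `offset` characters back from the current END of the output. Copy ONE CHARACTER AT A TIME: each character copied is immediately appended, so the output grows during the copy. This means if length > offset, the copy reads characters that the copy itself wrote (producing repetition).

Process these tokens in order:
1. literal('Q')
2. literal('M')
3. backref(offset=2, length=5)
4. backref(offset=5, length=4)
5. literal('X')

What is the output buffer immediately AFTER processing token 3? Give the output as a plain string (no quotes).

Answer: QMQMQMQ

Derivation:
Token 1: literal('Q'). Output: "Q"
Token 2: literal('M'). Output: "QM"
Token 3: backref(off=2, len=5) (overlapping!). Copied 'QMQMQ' from pos 0. Output: "QMQMQMQ"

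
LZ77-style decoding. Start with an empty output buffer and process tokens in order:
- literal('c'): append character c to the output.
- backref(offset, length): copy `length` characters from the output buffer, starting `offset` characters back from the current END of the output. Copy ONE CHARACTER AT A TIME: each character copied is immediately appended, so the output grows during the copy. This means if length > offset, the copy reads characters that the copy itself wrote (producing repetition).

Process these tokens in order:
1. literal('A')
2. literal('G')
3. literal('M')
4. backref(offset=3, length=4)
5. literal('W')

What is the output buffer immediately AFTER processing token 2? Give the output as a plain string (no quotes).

Token 1: literal('A'). Output: "A"
Token 2: literal('G'). Output: "AG"

Answer: AG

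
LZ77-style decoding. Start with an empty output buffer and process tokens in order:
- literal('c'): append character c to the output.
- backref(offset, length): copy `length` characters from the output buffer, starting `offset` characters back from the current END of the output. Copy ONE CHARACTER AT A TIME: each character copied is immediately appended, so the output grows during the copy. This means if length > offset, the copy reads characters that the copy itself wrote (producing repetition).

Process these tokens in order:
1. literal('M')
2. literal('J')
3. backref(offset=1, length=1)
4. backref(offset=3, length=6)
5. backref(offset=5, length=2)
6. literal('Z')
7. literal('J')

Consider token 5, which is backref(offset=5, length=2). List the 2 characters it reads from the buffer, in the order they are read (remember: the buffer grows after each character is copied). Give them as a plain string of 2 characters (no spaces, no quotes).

Answer: JJ

Derivation:
Token 1: literal('M'). Output: "M"
Token 2: literal('J'). Output: "MJ"
Token 3: backref(off=1, len=1). Copied 'J' from pos 1. Output: "MJJ"
Token 4: backref(off=3, len=6) (overlapping!). Copied 'MJJMJJ' from pos 0. Output: "MJJMJJMJJ"
Token 5: backref(off=5, len=2). Buffer before: "MJJMJJMJJ" (len 9)
  byte 1: read out[4]='J', append. Buffer now: "MJJMJJMJJJ"
  byte 2: read out[5]='J', append. Buffer now: "MJJMJJMJJJJ"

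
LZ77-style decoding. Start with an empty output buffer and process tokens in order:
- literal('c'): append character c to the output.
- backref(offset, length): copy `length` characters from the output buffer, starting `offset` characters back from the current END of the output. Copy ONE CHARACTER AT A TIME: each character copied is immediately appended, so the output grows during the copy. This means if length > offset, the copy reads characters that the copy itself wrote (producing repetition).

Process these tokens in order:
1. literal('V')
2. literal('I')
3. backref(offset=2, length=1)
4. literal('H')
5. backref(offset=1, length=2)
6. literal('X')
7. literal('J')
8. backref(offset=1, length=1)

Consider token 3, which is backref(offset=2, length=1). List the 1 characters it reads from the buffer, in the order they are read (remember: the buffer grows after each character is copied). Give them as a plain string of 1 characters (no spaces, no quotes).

Answer: V

Derivation:
Token 1: literal('V'). Output: "V"
Token 2: literal('I'). Output: "VI"
Token 3: backref(off=2, len=1). Buffer before: "VI" (len 2)
  byte 1: read out[0]='V', append. Buffer now: "VIV"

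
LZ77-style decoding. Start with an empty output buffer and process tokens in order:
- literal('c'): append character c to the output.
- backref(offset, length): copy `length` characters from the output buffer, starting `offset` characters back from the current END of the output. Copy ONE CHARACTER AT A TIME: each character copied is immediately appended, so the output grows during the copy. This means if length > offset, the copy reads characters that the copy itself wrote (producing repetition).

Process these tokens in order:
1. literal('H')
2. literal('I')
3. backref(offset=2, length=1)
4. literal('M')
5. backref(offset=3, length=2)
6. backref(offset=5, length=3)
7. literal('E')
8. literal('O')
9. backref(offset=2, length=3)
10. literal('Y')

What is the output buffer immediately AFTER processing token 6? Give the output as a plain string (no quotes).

Answer: HIHMIHIHM

Derivation:
Token 1: literal('H'). Output: "H"
Token 2: literal('I'). Output: "HI"
Token 3: backref(off=2, len=1). Copied 'H' from pos 0. Output: "HIH"
Token 4: literal('M'). Output: "HIHM"
Token 5: backref(off=3, len=2). Copied 'IH' from pos 1. Output: "HIHMIH"
Token 6: backref(off=5, len=3). Copied 'IHM' from pos 1. Output: "HIHMIHIHM"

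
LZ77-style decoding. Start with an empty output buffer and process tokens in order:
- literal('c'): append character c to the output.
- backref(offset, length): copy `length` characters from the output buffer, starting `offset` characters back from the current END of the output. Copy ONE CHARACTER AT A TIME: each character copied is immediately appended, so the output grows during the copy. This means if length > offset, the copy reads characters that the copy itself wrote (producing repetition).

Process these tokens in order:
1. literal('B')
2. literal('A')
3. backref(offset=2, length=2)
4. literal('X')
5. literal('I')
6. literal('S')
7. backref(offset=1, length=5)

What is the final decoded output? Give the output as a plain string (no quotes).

Token 1: literal('B'). Output: "B"
Token 2: literal('A'). Output: "BA"
Token 3: backref(off=2, len=2). Copied 'BA' from pos 0. Output: "BABA"
Token 4: literal('X'). Output: "BABAX"
Token 5: literal('I'). Output: "BABAXI"
Token 6: literal('S'). Output: "BABAXIS"
Token 7: backref(off=1, len=5) (overlapping!). Copied 'SSSSS' from pos 6. Output: "BABAXISSSSSS"

Answer: BABAXISSSSSS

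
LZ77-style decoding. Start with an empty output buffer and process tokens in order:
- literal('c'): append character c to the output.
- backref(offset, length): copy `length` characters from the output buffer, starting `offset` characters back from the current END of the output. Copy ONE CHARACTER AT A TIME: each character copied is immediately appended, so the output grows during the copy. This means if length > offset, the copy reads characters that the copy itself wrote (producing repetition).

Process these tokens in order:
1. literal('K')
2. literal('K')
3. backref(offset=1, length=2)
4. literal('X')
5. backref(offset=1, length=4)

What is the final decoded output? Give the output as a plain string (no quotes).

Answer: KKKKXXXXX

Derivation:
Token 1: literal('K'). Output: "K"
Token 2: literal('K'). Output: "KK"
Token 3: backref(off=1, len=2) (overlapping!). Copied 'KK' from pos 1. Output: "KKKK"
Token 4: literal('X'). Output: "KKKKX"
Token 5: backref(off=1, len=4) (overlapping!). Copied 'XXXX' from pos 4. Output: "KKKKXXXXX"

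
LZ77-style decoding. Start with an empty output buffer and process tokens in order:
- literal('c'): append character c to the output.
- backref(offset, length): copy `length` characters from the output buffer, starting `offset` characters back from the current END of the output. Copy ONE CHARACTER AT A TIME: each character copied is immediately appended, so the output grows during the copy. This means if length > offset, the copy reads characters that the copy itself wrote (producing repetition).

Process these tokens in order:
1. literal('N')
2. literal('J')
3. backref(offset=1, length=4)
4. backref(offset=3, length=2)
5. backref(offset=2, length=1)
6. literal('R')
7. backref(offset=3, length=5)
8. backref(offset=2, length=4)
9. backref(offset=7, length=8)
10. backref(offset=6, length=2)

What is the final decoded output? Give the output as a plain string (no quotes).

Token 1: literal('N'). Output: "N"
Token 2: literal('J'). Output: "NJ"
Token 3: backref(off=1, len=4) (overlapping!). Copied 'JJJJ' from pos 1. Output: "NJJJJJ"
Token 4: backref(off=3, len=2). Copied 'JJ' from pos 3. Output: "NJJJJJJJ"
Token 5: backref(off=2, len=1). Copied 'J' from pos 6. Output: "NJJJJJJJJ"
Token 6: literal('R'). Output: "NJJJJJJJJR"
Token 7: backref(off=3, len=5) (overlapping!). Copied 'JJRJJ' from pos 7. Output: "NJJJJJJJJRJJRJJ"
Token 8: backref(off=2, len=4) (overlapping!). Copied 'JJJJ' from pos 13. Output: "NJJJJJJJJRJJRJJJJJJ"
Token 9: backref(off=7, len=8) (overlapping!). Copied 'RJJJJJJR' from pos 12. Output: "NJJJJJJJJRJJRJJJJJJRJJJJJJR"
Token 10: backref(off=6, len=2). Copied 'JJ' from pos 21. Output: "NJJJJJJJJRJJRJJJJJJRJJJJJJRJJ"

Answer: NJJJJJJJJRJJRJJJJJJRJJJJJJRJJ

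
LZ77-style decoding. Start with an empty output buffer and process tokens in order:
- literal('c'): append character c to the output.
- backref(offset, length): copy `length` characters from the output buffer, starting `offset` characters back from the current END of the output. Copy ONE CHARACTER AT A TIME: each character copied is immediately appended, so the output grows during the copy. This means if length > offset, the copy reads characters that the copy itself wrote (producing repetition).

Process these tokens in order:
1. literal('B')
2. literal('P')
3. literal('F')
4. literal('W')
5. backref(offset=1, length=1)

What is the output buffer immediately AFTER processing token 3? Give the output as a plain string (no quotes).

Answer: BPF

Derivation:
Token 1: literal('B'). Output: "B"
Token 2: literal('P'). Output: "BP"
Token 3: literal('F'). Output: "BPF"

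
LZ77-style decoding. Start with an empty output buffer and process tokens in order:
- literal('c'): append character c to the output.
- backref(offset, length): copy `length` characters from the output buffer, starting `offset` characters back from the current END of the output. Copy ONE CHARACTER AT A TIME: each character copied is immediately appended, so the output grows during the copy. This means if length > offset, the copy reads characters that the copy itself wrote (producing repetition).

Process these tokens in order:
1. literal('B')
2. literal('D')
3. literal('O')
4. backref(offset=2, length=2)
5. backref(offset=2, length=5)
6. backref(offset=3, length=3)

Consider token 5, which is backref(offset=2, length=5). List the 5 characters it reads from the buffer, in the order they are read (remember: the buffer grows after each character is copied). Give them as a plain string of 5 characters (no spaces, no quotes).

Token 1: literal('B'). Output: "B"
Token 2: literal('D'). Output: "BD"
Token 3: literal('O'). Output: "BDO"
Token 4: backref(off=2, len=2). Copied 'DO' from pos 1. Output: "BDODO"
Token 5: backref(off=2, len=5). Buffer before: "BDODO" (len 5)
  byte 1: read out[3]='D', append. Buffer now: "BDODOD"
  byte 2: read out[4]='O', append. Buffer now: "BDODODO"
  byte 3: read out[5]='D', append. Buffer now: "BDODODOD"
  byte 4: read out[6]='O', append. Buffer now: "BDODODODO"
  byte 5: read out[7]='D', append. Buffer now: "BDODODODOD"

Answer: DODOD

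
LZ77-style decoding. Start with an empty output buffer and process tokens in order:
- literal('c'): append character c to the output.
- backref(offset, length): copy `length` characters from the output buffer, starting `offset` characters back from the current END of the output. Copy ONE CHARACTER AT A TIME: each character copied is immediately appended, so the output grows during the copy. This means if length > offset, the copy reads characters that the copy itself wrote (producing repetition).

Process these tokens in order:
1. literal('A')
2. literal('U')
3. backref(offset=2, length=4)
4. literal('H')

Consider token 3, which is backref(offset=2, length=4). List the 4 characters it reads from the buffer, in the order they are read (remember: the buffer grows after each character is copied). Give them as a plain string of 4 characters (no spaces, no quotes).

Answer: AUAU

Derivation:
Token 1: literal('A'). Output: "A"
Token 2: literal('U'). Output: "AU"
Token 3: backref(off=2, len=4). Buffer before: "AU" (len 2)
  byte 1: read out[0]='A', append. Buffer now: "AUA"
  byte 2: read out[1]='U', append. Buffer now: "AUAU"
  byte 3: read out[2]='A', append. Buffer now: "AUAUA"
  byte 4: read out[3]='U', append. Buffer now: "AUAUAU"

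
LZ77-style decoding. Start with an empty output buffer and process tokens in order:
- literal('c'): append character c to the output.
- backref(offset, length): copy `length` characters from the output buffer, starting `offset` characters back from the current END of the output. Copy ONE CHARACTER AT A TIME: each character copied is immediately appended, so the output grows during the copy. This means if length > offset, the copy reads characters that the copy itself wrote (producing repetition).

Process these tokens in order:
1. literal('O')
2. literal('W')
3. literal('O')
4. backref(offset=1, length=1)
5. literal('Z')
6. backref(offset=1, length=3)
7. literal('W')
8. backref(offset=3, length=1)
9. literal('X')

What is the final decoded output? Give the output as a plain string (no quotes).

Answer: OWOOZZZZWZX

Derivation:
Token 1: literal('O'). Output: "O"
Token 2: literal('W'). Output: "OW"
Token 3: literal('O'). Output: "OWO"
Token 4: backref(off=1, len=1). Copied 'O' from pos 2. Output: "OWOO"
Token 5: literal('Z'). Output: "OWOOZ"
Token 6: backref(off=1, len=3) (overlapping!). Copied 'ZZZ' from pos 4. Output: "OWOOZZZZ"
Token 7: literal('W'). Output: "OWOOZZZZW"
Token 8: backref(off=3, len=1). Copied 'Z' from pos 6. Output: "OWOOZZZZWZ"
Token 9: literal('X'). Output: "OWOOZZZZWZX"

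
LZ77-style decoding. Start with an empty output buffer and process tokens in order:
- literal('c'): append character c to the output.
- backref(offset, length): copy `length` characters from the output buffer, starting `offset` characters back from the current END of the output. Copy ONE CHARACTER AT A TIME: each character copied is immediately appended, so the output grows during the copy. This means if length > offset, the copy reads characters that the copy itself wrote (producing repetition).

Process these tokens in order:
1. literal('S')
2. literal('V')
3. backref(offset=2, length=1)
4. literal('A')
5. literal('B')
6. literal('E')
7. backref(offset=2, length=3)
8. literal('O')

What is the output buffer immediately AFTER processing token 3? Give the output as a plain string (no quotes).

Answer: SVS

Derivation:
Token 1: literal('S'). Output: "S"
Token 2: literal('V'). Output: "SV"
Token 3: backref(off=2, len=1). Copied 'S' from pos 0. Output: "SVS"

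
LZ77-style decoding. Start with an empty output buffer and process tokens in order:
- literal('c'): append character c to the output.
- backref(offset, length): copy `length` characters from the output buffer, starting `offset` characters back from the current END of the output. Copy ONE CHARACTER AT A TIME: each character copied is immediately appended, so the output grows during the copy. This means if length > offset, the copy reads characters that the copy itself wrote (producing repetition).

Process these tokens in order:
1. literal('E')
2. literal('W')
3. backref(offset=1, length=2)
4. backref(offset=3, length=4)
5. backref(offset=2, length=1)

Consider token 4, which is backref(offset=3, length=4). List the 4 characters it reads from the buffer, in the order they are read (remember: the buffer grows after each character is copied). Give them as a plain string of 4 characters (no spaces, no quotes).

Answer: WWWW

Derivation:
Token 1: literal('E'). Output: "E"
Token 2: literal('W'). Output: "EW"
Token 3: backref(off=1, len=2) (overlapping!). Copied 'WW' from pos 1. Output: "EWWW"
Token 4: backref(off=3, len=4). Buffer before: "EWWW" (len 4)
  byte 1: read out[1]='W', append. Buffer now: "EWWWW"
  byte 2: read out[2]='W', append. Buffer now: "EWWWWW"
  byte 3: read out[3]='W', append. Buffer now: "EWWWWWW"
  byte 4: read out[4]='W', append. Buffer now: "EWWWWWWW"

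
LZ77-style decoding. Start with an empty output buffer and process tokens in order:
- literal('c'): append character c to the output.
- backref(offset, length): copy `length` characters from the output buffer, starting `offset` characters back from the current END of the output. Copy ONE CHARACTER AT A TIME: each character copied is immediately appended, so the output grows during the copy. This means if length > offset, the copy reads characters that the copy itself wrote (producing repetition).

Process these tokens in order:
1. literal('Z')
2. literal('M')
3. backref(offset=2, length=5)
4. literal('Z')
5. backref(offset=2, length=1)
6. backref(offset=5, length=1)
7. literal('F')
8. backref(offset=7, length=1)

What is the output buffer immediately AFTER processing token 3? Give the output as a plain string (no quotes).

Token 1: literal('Z'). Output: "Z"
Token 2: literal('M'). Output: "ZM"
Token 3: backref(off=2, len=5) (overlapping!). Copied 'ZMZMZ' from pos 0. Output: "ZMZMZMZ"

Answer: ZMZMZMZ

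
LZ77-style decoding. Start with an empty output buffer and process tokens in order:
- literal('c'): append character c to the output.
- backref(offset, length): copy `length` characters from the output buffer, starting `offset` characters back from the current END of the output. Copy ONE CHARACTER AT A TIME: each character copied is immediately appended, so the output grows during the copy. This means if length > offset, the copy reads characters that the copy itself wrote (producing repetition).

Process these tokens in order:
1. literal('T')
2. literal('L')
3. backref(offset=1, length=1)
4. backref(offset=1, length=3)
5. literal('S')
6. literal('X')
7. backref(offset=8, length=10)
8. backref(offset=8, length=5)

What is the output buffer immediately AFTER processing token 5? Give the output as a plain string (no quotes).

Token 1: literal('T'). Output: "T"
Token 2: literal('L'). Output: "TL"
Token 3: backref(off=1, len=1). Copied 'L' from pos 1. Output: "TLL"
Token 4: backref(off=1, len=3) (overlapping!). Copied 'LLL' from pos 2. Output: "TLLLLL"
Token 5: literal('S'). Output: "TLLLLLS"

Answer: TLLLLLS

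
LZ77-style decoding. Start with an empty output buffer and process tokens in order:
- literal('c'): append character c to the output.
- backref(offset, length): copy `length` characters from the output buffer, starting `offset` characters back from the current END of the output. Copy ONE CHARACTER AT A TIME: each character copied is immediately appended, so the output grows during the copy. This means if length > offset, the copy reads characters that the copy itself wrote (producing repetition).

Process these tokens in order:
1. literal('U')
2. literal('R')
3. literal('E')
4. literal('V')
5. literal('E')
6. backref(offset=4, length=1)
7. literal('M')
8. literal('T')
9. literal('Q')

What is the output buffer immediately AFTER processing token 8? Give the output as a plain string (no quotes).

Answer: UREVERMT

Derivation:
Token 1: literal('U'). Output: "U"
Token 2: literal('R'). Output: "UR"
Token 3: literal('E'). Output: "URE"
Token 4: literal('V'). Output: "UREV"
Token 5: literal('E'). Output: "UREVE"
Token 6: backref(off=4, len=1). Copied 'R' from pos 1. Output: "UREVER"
Token 7: literal('M'). Output: "UREVERM"
Token 8: literal('T'). Output: "UREVERMT"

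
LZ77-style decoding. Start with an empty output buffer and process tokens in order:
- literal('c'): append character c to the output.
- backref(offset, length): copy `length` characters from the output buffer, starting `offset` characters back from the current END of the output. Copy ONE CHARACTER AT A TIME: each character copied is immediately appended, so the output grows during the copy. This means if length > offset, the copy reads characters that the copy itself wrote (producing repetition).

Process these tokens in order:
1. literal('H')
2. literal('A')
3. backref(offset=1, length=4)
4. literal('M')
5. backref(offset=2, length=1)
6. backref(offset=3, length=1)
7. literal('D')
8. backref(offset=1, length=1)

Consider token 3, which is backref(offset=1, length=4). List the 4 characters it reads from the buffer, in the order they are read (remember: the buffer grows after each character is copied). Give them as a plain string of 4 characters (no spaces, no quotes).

Token 1: literal('H'). Output: "H"
Token 2: literal('A'). Output: "HA"
Token 3: backref(off=1, len=4). Buffer before: "HA" (len 2)
  byte 1: read out[1]='A', append. Buffer now: "HAA"
  byte 2: read out[2]='A', append. Buffer now: "HAAA"
  byte 3: read out[3]='A', append. Buffer now: "HAAAA"
  byte 4: read out[4]='A', append. Buffer now: "HAAAAA"

Answer: AAAA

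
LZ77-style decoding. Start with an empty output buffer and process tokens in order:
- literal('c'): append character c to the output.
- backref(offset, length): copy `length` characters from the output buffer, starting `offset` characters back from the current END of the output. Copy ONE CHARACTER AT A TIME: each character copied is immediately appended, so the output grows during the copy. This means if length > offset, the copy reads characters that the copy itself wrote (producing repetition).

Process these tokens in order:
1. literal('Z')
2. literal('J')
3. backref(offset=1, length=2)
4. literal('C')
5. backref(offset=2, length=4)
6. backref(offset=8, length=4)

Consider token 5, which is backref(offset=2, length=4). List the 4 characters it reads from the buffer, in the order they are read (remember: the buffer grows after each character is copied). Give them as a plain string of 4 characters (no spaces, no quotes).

Token 1: literal('Z'). Output: "Z"
Token 2: literal('J'). Output: "ZJ"
Token 3: backref(off=1, len=2) (overlapping!). Copied 'JJ' from pos 1. Output: "ZJJJ"
Token 4: literal('C'). Output: "ZJJJC"
Token 5: backref(off=2, len=4). Buffer before: "ZJJJC" (len 5)
  byte 1: read out[3]='J', append. Buffer now: "ZJJJCJ"
  byte 2: read out[4]='C', append. Buffer now: "ZJJJCJC"
  byte 3: read out[5]='J', append. Buffer now: "ZJJJCJCJ"
  byte 4: read out[6]='C', append. Buffer now: "ZJJJCJCJC"

Answer: JCJC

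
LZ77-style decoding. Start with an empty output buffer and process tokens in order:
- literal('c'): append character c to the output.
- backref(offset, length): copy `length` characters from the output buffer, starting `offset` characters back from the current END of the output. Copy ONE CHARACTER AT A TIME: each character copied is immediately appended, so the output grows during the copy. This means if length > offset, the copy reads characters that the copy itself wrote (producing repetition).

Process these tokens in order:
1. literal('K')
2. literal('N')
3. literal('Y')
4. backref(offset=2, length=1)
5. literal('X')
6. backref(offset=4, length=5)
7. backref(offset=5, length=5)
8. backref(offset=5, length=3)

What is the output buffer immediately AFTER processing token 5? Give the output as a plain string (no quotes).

Token 1: literal('K'). Output: "K"
Token 2: literal('N'). Output: "KN"
Token 3: literal('Y'). Output: "KNY"
Token 4: backref(off=2, len=1). Copied 'N' from pos 1. Output: "KNYN"
Token 5: literal('X'). Output: "KNYNX"

Answer: KNYNX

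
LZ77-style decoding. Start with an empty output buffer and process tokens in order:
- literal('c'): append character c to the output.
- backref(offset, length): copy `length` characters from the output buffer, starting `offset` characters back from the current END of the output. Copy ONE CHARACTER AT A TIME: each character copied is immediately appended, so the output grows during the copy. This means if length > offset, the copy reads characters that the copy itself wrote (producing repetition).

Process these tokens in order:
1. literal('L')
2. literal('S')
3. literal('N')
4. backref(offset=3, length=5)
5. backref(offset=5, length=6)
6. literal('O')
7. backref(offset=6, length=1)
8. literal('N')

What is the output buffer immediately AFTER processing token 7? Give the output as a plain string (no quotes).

Answer: LSNLSNLSLSNLSLOS

Derivation:
Token 1: literal('L'). Output: "L"
Token 2: literal('S'). Output: "LS"
Token 3: literal('N'). Output: "LSN"
Token 4: backref(off=3, len=5) (overlapping!). Copied 'LSNLS' from pos 0. Output: "LSNLSNLS"
Token 5: backref(off=5, len=6) (overlapping!). Copied 'LSNLSL' from pos 3. Output: "LSNLSNLSLSNLSL"
Token 6: literal('O'). Output: "LSNLSNLSLSNLSLO"
Token 7: backref(off=6, len=1). Copied 'S' from pos 9. Output: "LSNLSNLSLSNLSLOS"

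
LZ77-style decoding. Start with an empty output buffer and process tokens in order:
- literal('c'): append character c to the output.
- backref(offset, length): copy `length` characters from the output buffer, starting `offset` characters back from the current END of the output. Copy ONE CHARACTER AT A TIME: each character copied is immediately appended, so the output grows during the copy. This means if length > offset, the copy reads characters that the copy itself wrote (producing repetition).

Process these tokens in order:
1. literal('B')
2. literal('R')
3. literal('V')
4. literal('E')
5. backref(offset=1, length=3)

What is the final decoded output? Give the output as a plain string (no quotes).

Token 1: literal('B'). Output: "B"
Token 2: literal('R'). Output: "BR"
Token 3: literal('V'). Output: "BRV"
Token 4: literal('E'). Output: "BRVE"
Token 5: backref(off=1, len=3) (overlapping!). Copied 'EEE' from pos 3. Output: "BRVEEEE"

Answer: BRVEEEE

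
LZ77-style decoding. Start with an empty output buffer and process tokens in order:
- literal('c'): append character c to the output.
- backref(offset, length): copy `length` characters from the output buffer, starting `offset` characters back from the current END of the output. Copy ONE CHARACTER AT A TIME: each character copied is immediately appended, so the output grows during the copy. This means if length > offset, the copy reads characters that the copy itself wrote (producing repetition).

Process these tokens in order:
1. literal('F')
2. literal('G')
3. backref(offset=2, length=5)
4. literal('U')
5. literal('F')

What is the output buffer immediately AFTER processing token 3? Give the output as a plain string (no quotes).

Token 1: literal('F'). Output: "F"
Token 2: literal('G'). Output: "FG"
Token 3: backref(off=2, len=5) (overlapping!). Copied 'FGFGF' from pos 0. Output: "FGFGFGF"

Answer: FGFGFGF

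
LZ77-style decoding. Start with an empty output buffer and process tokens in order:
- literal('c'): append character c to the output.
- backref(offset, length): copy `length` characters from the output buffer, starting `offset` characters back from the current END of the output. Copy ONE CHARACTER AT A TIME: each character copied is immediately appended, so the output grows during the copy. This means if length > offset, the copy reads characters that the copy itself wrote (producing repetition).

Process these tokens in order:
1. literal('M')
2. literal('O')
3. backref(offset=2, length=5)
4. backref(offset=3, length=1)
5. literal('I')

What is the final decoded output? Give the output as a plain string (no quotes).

Token 1: literal('M'). Output: "M"
Token 2: literal('O'). Output: "MO"
Token 3: backref(off=2, len=5) (overlapping!). Copied 'MOMOM' from pos 0. Output: "MOMOMOM"
Token 4: backref(off=3, len=1). Copied 'M' from pos 4. Output: "MOMOMOMM"
Token 5: literal('I'). Output: "MOMOMOMMI"

Answer: MOMOMOMMI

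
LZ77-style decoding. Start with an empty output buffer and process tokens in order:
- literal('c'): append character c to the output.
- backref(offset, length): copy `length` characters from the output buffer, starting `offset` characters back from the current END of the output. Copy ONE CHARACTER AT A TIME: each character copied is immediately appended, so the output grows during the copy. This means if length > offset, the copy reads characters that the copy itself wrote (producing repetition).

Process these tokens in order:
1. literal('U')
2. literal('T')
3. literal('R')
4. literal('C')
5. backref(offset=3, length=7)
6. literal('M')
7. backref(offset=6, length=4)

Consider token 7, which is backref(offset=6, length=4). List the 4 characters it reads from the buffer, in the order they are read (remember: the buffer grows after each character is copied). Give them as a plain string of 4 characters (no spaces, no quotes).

Token 1: literal('U'). Output: "U"
Token 2: literal('T'). Output: "UT"
Token 3: literal('R'). Output: "UTR"
Token 4: literal('C'). Output: "UTRC"
Token 5: backref(off=3, len=7) (overlapping!). Copied 'TRCTRCT' from pos 1. Output: "UTRCTRCTRCT"
Token 6: literal('M'). Output: "UTRCTRCTRCTM"
Token 7: backref(off=6, len=4). Buffer before: "UTRCTRCTRCTM" (len 12)
  byte 1: read out[6]='C', append. Buffer now: "UTRCTRCTRCTMC"
  byte 2: read out[7]='T', append. Buffer now: "UTRCTRCTRCTMCT"
  byte 3: read out[8]='R', append. Buffer now: "UTRCTRCTRCTMCTR"
  byte 4: read out[9]='C', append. Buffer now: "UTRCTRCTRCTMCTRC"

Answer: CTRC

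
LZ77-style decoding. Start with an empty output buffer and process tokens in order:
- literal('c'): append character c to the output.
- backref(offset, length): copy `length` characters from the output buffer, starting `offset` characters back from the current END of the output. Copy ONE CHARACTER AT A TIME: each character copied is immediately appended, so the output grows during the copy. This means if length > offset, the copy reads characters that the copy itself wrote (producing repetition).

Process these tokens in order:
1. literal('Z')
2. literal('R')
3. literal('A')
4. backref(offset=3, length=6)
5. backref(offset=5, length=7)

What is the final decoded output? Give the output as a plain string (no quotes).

Answer: ZRAZRAZRARAZRARA

Derivation:
Token 1: literal('Z'). Output: "Z"
Token 2: literal('R'). Output: "ZR"
Token 3: literal('A'). Output: "ZRA"
Token 4: backref(off=3, len=6) (overlapping!). Copied 'ZRAZRA' from pos 0. Output: "ZRAZRAZRA"
Token 5: backref(off=5, len=7) (overlapping!). Copied 'RAZRARA' from pos 4. Output: "ZRAZRAZRARAZRARA"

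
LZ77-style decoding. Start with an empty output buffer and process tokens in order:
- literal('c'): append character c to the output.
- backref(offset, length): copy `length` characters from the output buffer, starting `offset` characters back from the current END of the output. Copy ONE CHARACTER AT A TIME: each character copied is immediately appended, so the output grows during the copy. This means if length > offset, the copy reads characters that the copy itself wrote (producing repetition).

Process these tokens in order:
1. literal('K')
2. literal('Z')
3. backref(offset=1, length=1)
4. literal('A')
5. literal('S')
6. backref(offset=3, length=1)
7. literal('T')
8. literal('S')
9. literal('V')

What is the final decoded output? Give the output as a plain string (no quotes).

Token 1: literal('K'). Output: "K"
Token 2: literal('Z'). Output: "KZ"
Token 3: backref(off=1, len=1). Copied 'Z' from pos 1. Output: "KZZ"
Token 4: literal('A'). Output: "KZZA"
Token 5: literal('S'). Output: "KZZAS"
Token 6: backref(off=3, len=1). Copied 'Z' from pos 2. Output: "KZZASZ"
Token 7: literal('T'). Output: "KZZASZT"
Token 8: literal('S'). Output: "KZZASZTS"
Token 9: literal('V'). Output: "KZZASZTSV"

Answer: KZZASZTSV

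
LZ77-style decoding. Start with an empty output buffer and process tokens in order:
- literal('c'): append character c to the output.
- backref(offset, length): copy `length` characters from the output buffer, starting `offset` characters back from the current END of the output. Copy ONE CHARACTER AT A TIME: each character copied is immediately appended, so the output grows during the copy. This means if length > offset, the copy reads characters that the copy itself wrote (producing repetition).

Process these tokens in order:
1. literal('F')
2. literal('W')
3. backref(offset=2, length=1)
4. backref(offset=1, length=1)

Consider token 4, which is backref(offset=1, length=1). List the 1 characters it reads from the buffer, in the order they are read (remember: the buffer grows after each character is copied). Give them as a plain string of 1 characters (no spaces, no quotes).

Answer: F

Derivation:
Token 1: literal('F'). Output: "F"
Token 2: literal('W'). Output: "FW"
Token 3: backref(off=2, len=1). Copied 'F' from pos 0. Output: "FWF"
Token 4: backref(off=1, len=1). Buffer before: "FWF" (len 3)
  byte 1: read out[2]='F', append. Buffer now: "FWFF"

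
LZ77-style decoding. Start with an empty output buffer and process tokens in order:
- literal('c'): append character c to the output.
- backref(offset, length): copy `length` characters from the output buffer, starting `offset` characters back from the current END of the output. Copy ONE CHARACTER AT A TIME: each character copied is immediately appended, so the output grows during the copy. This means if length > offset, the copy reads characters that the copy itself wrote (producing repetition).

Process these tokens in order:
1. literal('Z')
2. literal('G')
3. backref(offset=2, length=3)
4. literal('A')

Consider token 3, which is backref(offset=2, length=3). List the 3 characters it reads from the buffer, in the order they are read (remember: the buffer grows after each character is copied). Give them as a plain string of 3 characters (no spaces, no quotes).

Answer: ZGZ

Derivation:
Token 1: literal('Z'). Output: "Z"
Token 2: literal('G'). Output: "ZG"
Token 3: backref(off=2, len=3). Buffer before: "ZG" (len 2)
  byte 1: read out[0]='Z', append. Buffer now: "ZGZ"
  byte 2: read out[1]='G', append. Buffer now: "ZGZG"
  byte 3: read out[2]='Z', append. Buffer now: "ZGZGZ"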